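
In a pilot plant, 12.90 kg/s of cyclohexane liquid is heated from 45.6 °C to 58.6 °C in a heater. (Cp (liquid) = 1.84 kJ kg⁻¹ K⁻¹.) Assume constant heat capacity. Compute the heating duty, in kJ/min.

Q = 18500 kJ/min

Q = ṁ·Cp·ΔT = 12.90 × 1.84 × (58.6 − 45.6) = 308.57 kJ/s
Heating duty = 18514 kJ/min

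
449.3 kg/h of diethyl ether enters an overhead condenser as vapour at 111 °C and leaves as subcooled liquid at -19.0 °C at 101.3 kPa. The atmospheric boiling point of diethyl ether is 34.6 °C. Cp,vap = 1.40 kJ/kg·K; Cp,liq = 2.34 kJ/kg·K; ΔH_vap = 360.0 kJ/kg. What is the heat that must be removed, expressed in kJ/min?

Q_c = 4440 kJ/min

vapour 111→34.6 °C: -106.96 kJ/kg
condensation at 34.6 °C: -360 kJ/kg
liquid 34.6→-19.0 °C: -125.42 kJ/kg
Δh = -106.96 + -360 + -125.42 = -592.38 kJ/kg
Q = ṁ·Δh = 449.3 kg/h × -592.38 kJ/kg = -266160 kJ/h
|Q| = 73.933 kW = 4436 kJ/min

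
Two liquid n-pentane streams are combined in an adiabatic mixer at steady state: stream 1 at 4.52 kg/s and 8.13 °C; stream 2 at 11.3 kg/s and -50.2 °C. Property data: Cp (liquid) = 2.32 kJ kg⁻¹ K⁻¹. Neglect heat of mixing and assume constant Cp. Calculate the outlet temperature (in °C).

T_out = -33.5 °C

Energy balance with Q = 0: Σ ṁᵢCp,ᵢ(T_out − Tᵢ) = 0
T_out = Σ ṁᵢCp,ᵢTᵢ / Σ ṁᵢCp,ᵢ
      = -1230.8 / 36.702 = -33.534 °C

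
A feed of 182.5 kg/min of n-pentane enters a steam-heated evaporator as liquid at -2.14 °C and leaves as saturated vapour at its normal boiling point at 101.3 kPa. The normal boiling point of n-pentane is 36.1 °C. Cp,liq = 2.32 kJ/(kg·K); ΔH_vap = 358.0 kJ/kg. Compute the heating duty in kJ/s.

liquid -2.14→36.1 °C: 88.717 kJ/kg
vaporisation at 36.1 °C: 358 kJ/kg
Δh = 88.717 + 358 = 446.72 kJ/kg
Q = ṁ·Δh = 182.5 kg/min × 446.72 kJ/kg = 81526 kJ/min
|Q| = 1358.8 kW

Q = 1360 kJ/s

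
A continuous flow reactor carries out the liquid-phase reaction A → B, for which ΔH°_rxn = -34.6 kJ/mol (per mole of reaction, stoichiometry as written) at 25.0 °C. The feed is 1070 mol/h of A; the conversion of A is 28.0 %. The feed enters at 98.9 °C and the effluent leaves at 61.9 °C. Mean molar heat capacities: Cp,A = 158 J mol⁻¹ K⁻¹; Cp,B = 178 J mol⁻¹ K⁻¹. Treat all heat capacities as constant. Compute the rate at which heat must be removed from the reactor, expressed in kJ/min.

Extent of reaction ξ = 0.280 × 1070 = 299.6 mol/h
Reaction term: ξ·ΔH°_rxn = 299.6 × -34.6 = -10366 kJ/h
Sensible, feed 98.9→25 °C: -12494 kJ/h
Outlet flows (mol/h): A 770.4, B 299.6
Sensible, products 25→61.9 °C: 6459.4 kJ/h
Q = ΔH = -16400 kJ/h = -4.5556 kW
Heat removed = 273.34 kJ/min

Q_out = 273 kJ/min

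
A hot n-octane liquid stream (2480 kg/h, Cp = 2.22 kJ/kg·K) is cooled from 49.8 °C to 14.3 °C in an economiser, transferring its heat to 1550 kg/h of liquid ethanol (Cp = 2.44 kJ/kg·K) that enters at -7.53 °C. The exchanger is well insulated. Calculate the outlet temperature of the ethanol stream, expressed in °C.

Heat released by hot stream: Q = 2480 × 2.22 × (49.8 − 14.3) = 195450 kJ/h
Energy balance on cold side (adiabatic exchanger): Q = ṁ_c·Cp_c·(T_c,out − T_c,in)
T_c,out = -7.53 + 195450/(1550 × 2.44) = 44.149 °C

T_c,out = 44.1 °C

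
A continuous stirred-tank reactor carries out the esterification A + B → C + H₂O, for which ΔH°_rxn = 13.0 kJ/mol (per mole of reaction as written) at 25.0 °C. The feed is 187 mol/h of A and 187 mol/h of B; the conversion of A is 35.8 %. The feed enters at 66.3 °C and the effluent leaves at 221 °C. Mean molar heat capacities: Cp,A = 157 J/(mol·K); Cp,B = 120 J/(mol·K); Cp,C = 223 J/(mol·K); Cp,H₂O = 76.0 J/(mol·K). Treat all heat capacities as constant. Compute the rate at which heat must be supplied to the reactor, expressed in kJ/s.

Q_in = 2.55 kJ/s

Extent of reaction ξ = 0.358 × 187 = 66.946 mol/h
Reaction term: ξ·ΔH°_rxn = 66.946 × 13.0 = 870.3 kJ/h
Sensible, feed 66.3→25 °C: -2139.3 kJ/h
Outlet flows (mol/h): A 120.05, B 120.05, C 66.946, H₂O 66.946
Sensible, products 25→221 °C: 10441 kJ/h
Q = ΔH = 9172.3 kJ/h = 2.5479 kW
Heat supplied = 2.5479 kJ/s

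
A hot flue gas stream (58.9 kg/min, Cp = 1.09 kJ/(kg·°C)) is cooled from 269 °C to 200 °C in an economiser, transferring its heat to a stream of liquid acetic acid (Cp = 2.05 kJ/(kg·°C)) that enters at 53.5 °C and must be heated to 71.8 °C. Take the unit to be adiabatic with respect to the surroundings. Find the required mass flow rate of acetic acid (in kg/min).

Heat released by hot stream: Q = 58.9 × 1.09 × (269 − 200) = 4429.9 kJ/min
Energy balance on cold side (adiabatic exchanger): Q = ṁ_c·Cp_c·(T_c,out − T_c,in)
ṁ_c = 4429.9 / [2.05 × (71.8 − 53.5)] = 118.08 kg/min

ṁ_c = 118 kg/min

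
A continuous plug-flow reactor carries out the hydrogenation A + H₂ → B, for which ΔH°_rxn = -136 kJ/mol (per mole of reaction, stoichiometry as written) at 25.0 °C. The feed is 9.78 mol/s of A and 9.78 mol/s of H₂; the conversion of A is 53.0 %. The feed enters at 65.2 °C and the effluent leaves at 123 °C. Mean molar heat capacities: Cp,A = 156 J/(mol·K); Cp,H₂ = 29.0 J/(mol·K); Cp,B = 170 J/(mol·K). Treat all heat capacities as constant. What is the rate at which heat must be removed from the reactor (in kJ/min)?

Q_out = 36500 kJ/min

Extent of reaction ξ = 0.530 × 9.78 = 5.1834 mol/s
Reaction term: ξ·ΔH°_rxn = 5.1834 × -136 = -704.94 kJ/s
Sensible, feed 65.2→25 °C: -72.734 kJ/s
Outlet flows (mol/s): A 4.5966, H₂ 4.5966, B 5.1834
Sensible, products 25→123 °C: 169.69 kJ/s
Q = ΔH = -607.98 kJ/s = -607.98 kW
Heat removed = 36479 kJ/min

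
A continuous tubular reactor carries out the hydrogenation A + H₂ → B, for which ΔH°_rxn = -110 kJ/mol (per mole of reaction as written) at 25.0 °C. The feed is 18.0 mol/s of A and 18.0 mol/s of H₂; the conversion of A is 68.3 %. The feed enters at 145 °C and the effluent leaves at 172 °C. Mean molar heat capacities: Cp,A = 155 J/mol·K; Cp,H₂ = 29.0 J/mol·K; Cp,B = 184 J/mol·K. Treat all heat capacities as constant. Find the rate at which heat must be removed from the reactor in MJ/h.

Extent of reaction ξ = 0.683 × 18.0 = 12.294 mol/s
Reaction term: ξ·ΔH°_rxn = 12.294 × -110 = -1352.3 kJ/s
Sensible, feed 145→25 °C: -397.44 kJ/s
Outlet flows (mol/s): A 5.706, H₂ 5.706, B 12.294
Sensible, products 25→172 °C: 486.86 kJ/s
Q = ΔH = -1262.9 kJ/s = -1262.9 kW
Heat removed = 4546.5 MJ/h

Q_out = 4550 MJ/h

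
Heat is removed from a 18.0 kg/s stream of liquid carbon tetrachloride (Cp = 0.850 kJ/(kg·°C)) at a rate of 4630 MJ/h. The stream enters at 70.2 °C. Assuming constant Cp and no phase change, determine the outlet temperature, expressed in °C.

T_out = -13.9 °C

Q = 4630 MJ/h = 1286.1 kJ/s
ΔT = Q/(ṁ·Cp) = 1286.1/(18.0×0.850) = 84.06 K
T_out = 70.2 − 84.06 = -13.86 °C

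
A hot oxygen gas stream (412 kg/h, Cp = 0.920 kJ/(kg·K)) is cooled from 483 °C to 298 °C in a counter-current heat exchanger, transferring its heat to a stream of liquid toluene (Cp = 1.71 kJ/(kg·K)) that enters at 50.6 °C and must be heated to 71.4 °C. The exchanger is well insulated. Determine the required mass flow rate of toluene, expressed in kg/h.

ṁ_c = 1970 kg/h

Heat released by hot stream: Q = 412 × 0.920 × (483 − 298) = 70122 kJ/h
Energy balance on cold side (adiabatic exchanger): Q = ṁ_c·Cp_c·(T_c,out − T_c,in)
ṁ_c = 70122 / [1.71 × (71.4 − 50.6)] = 1971.5 kg/h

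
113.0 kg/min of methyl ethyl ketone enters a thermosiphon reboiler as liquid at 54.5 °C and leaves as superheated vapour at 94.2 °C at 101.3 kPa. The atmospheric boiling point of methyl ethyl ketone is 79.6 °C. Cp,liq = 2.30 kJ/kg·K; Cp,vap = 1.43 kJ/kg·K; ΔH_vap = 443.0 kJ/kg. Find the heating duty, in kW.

liquid 54.5→79.6 °C: 57.73 kJ/kg
vaporisation at 79.6 °C: 443 kJ/kg
vapour 79.6→94.2 °C: 20.878 kJ/kg
Δh = 57.73 + 443 + 20.878 = 521.61 kJ/kg
Q = ṁ·Δh = 113.0 kg/min × 521.61 kJ/kg = 58942 kJ/min
|Q| = 982.36 kW

Q = 982 kW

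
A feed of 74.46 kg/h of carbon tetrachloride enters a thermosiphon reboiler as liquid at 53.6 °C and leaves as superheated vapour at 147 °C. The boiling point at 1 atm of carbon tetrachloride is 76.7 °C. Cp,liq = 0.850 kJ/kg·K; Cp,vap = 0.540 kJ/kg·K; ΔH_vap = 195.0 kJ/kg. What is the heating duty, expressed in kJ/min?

liquid 53.6→76.7 °C: 19.635 kJ/kg
vaporisation at 76.7 °C: 195 kJ/kg
vapour 76.7→147 °C: 37.962 kJ/kg
Δh = 19.635 + 195 + 37.962 = 252.6 kJ/kg
Q = ṁ·Δh = 74.46 kg/h × 252.6 kJ/kg = 18808 kJ/h
|Q| = 5.2245 kW = 313.47 kJ/min

Q = 313 kJ/min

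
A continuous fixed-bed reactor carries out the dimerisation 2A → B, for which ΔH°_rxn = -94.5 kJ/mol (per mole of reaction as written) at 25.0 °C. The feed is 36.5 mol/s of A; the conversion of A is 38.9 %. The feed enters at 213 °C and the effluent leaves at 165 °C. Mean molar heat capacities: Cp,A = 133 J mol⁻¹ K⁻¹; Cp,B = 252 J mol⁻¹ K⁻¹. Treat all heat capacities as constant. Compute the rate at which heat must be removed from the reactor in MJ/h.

Q_out = 3300 MJ/h

Extent of reaction ξ = 0.389 × 36.5 / 2 = 7.0993 mol/s
Reaction term: ξ·ΔH°_rxn = 7.0993 × -94.5 = -670.88 kJ/s
Sensible, feed 213→25 °C: -912.65 kJ/s
Outlet flows (mol/s): A 22.301, B 7.0993
Sensible, products 25→165 °C: 665.72 kJ/s
Q = ΔH = -917.81 kJ/s = -917.81 kW
Heat removed = 3304.1 MJ/h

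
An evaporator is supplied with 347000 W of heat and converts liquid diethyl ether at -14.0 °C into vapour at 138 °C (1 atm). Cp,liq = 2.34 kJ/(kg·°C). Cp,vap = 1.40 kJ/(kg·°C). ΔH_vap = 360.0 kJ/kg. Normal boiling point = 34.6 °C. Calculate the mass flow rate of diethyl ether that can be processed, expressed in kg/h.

Δh = 2.34×(34.6−-14.0) + 360.0 + 1.40×(138−34.6) = 618.48 kJ/kg
Q = 347000 W = 347 kJ/s = 1.2492e+06 kJ/h
ṁ = Q/Δh = 1.2492e+06 / 618.48 = 2019.8 kg/h

ṁ = 2020 kg/h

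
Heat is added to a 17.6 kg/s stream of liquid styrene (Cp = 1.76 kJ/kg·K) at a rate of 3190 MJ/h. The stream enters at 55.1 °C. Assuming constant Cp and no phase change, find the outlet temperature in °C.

Q = 3190 MJ/h = 886.11 kJ/s
ΔT = Q/(ṁ·Cp) = 886.11/(17.6×1.76) = 28.606 K
T_out = 55.1 + 28.606 = 83.706 °C

T_out = 83.7 °C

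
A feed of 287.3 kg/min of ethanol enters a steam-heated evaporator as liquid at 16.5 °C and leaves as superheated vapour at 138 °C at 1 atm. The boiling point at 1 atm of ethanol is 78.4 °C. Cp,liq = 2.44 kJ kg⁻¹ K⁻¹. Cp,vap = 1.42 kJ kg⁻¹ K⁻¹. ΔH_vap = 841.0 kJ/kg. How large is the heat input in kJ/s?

liquid 16.5→78.4 °C: 151.04 kJ/kg
vaporisation at 78.4 °C: 841 kJ/kg
vapour 78.4→138 °C: 84.632 kJ/kg
Δh = 151.04 + 841 + 84.632 = 1076.7 kJ/kg
Q = ṁ·Δh = 287.3 kg/min × 1076.7 kJ/kg = 309330 kJ/min
|Q| = 5155.4 kW

Q = 5160 kJ/s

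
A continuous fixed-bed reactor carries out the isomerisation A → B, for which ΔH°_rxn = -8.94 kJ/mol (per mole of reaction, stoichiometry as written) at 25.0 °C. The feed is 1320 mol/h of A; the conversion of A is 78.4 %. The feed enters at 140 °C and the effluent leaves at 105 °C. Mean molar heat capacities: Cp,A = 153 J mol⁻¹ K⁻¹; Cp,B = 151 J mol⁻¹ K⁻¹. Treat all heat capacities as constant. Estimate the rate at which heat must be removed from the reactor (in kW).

Extent of reaction ξ = 0.784 × 1320 = 1034.9 mol/h
Reaction term: ξ·ΔH°_rxn = 1034.9 × -8.94 = -9251.8 kJ/h
Sensible, feed 140→25 °C: -23225 kJ/h
Outlet flows (mol/h): A 285.12, B 1034.9
Sensible, products 25→105 °C: 15991 kJ/h
Q = ΔH = -16486 kJ/h = -4.5794 kW
Heat removed = 4.5794 kW

Q_out = 4.58 kW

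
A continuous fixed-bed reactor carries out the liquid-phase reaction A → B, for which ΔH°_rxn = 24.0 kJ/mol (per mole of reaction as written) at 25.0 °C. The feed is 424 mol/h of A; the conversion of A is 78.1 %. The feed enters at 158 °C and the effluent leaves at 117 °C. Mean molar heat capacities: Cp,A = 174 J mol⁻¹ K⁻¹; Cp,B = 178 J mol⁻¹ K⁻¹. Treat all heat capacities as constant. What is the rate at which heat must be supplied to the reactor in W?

Q_in = 1400 W

Extent of reaction ξ = 0.781 × 424 = 331.14 mol/h
Reaction term: ξ·ΔH°_rxn = 331.14 × 24.0 = 7947.5 kJ/h
Sensible, feed 158→25 °C: -9812.2 kJ/h
Outlet flows (mol/h): A 92.856, B 331.14
Sensible, products 25→117 °C: 6909.3 kJ/h
Q = ΔH = 5044.5 kJ/h = 1.4013 kW
Heat supplied = 1401.3 W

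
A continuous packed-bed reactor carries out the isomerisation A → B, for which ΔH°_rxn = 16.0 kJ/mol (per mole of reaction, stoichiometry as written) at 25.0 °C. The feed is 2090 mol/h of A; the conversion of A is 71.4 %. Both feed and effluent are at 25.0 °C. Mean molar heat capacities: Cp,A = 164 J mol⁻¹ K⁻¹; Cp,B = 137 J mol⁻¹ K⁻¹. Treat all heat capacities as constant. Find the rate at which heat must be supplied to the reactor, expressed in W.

Q_in = 6630 W

Extent of reaction ξ = 0.714 × 2090 = 1492.3 mol/h
Reaction term: ξ·ΔH°_rxn = 1492.3 × 16.0 = 23876 kJ/h
Q = ΔH = 23876 kJ/h = 6.6323 kW
Heat supplied = 6632.3 W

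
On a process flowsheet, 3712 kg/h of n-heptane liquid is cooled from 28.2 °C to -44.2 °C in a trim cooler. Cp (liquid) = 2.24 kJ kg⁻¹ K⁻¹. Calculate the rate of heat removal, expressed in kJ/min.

Q_c = 10000 kJ/min

Q = ṁ·Cp·ΔT = 3712 × 2.24 × (-44.2 − 28.2) = -602000 kJ/h
Converting: 602000 / 3600 s = 167.22 kW
Cooling duty = 10033 kJ/min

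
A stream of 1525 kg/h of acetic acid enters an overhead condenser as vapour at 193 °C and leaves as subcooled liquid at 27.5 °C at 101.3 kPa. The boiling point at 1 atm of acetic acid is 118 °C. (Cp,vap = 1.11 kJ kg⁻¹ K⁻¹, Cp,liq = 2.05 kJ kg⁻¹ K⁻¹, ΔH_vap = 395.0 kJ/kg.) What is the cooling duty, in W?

vapour 193→118 °C: -83.25 kJ/kg
condensation at 118 °C: -395 kJ/kg
liquid 118→27.5 °C: -185.52 kJ/kg
Δh = -83.25 + -395 + -185.52 = -663.77 kJ/kg
Q = ṁ·Δh = 1525 kg/h × -663.77 kJ/kg = -1.0123e+06 kJ/h
|Q| = 281.18 kW = 281180 W

Q_c = 281000 W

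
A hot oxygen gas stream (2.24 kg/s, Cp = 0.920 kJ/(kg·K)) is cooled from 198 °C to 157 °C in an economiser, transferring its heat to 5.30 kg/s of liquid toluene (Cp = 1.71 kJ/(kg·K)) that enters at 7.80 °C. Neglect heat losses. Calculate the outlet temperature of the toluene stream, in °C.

Heat released by hot stream: Q = 2.24 × 0.920 × (198 − 157) = 84.493 kJ/s
Energy balance on cold side (adiabatic exchanger): Q = ṁ_c·Cp_c·(T_c,out − T_c,in)
T_c,out = 7.80 + 84.493/(5.30 × 1.71) = 17.123 °C

T_c,out = 17.1 °C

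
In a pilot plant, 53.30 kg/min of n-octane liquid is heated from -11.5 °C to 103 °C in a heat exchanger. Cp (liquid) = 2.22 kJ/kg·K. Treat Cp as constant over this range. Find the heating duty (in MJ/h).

Q = ṁ·Cp·ΔT = 53.30 × 2.22 × (103 − -11.5) = 13548 kJ/min
Converting: 13548 / 60 s = 225.81 kW
Heating duty = 812.9 MJ/h

Q = 813 MJ/h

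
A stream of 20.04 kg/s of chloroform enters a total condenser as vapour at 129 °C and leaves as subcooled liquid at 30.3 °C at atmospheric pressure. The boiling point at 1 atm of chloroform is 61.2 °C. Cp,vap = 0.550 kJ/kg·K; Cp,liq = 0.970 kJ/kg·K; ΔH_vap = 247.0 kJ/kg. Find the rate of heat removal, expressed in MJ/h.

vapour 129→61.2 °C: -37.29 kJ/kg
condensation at 61.2 °C: -247 kJ/kg
liquid 61.2→30.3 °C: -29.973 kJ/kg
Δh = -37.29 + -247 + -29.973 = -314.26 kJ/kg
Q = ṁ·Δh = 20.04 kg/s × -314.26 kJ/kg = -6297.8 kJ/s
|Q| = 6297.8 kW = 22672 MJ/h

Q_c = 22700 MJ/h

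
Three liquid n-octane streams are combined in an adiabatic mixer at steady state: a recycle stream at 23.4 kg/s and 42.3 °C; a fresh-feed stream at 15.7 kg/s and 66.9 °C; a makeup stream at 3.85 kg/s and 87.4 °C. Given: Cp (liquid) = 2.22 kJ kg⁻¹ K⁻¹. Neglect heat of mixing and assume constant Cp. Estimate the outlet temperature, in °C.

T_out = 55.3 °C

Energy balance with Q = 0: Σ ṁᵢCp,ᵢ(T_out − Tᵢ) = 0
T_out = Σ ṁᵢCp,ᵢTᵢ / Σ ṁᵢCp,ᵢ
      = 5276.1 / 95.349 = 55.335 °C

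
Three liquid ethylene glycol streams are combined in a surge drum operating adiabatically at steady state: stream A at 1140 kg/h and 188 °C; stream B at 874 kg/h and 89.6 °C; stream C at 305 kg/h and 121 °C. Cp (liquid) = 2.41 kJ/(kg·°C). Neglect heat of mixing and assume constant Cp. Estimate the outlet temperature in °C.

T_out = 142 °C

No heat crosses the boundary, so H_out = H_in.
Σ ṁᵢCp,ᵢTᵢ = 1140×2.41×188 + 874×2.41×89.6 + 305×2.41×121 = 794180
Σ ṁᵢCp,ᵢ = 1140×2.41 + 874×2.41 + 305×2.41 = 5588.8
T_out = 794180 / 5588.8 = 142.1 °C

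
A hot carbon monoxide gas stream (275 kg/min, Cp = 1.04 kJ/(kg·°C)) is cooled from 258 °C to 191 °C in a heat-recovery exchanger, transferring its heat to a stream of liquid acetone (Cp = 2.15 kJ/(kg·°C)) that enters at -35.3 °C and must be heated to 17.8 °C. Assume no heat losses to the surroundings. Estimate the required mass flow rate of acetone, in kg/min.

ṁ_c = 168 kg/min

Heat released by hot stream: Q = 275 × 1.04 × (258 − 191) = 19162 kJ/min
Energy balance on cold side (adiabatic exchanger): Q = ṁ_c·Cp_c·(T_c,out − T_c,in)
ṁ_c = 19162 / [2.15 × (17.8 − -35.3)] = 167.84 kg/min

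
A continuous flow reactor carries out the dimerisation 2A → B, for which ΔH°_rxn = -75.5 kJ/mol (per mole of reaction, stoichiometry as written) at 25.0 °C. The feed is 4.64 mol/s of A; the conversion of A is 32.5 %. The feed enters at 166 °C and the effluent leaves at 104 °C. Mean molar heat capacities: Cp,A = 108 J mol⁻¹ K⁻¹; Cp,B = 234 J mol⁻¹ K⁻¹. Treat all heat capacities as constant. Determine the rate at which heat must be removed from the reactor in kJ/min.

Extent of reaction ξ = 0.325 × 4.64 / 2 = 0.754 mol/s
Reaction term: ξ·ΔH°_rxn = 0.754 × -75.5 = -56.927 kJ/s
Sensible, feed 166→25 °C: -70.658 kJ/s
Outlet flows (mol/s): A 3.132, B 0.754
Sensible, products 25→104 °C: 40.661 kJ/s
Q = ΔH = -86.924 kJ/s = -86.924 kW
Heat removed = 5215.5 kJ/min

Q_out = 5220 kJ/min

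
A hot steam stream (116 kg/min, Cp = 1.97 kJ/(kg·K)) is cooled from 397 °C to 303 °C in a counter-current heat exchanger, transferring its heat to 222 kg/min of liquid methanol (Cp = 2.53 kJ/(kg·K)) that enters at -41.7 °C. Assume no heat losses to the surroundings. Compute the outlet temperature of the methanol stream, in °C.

T_c,out = -3.45 °C

Heat released by hot stream: Q = 116 × 1.97 × (397 − 303) = 21481 kJ/min
Energy balance on cold side (adiabatic exchanger): Q = ṁ_c·Cp_c·(T_c,out − T_c,in)
T_c,out = -41.7 + 21481/(222 × 2.53) = -3.4547 °C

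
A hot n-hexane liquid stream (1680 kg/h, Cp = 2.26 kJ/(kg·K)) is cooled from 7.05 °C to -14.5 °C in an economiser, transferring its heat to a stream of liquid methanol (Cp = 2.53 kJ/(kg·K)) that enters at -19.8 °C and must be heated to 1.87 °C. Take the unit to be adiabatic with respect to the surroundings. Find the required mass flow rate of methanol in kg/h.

ṁ_c = 1490 kg/h

Heat released by hot stream: Q = 1680 × 2.26 × (7.05 − -14.5) = 81821 kJ/h
Energy balance on cold side (adiabatic exchanger): Q = ṁ_c·Cp_c·(T_c,out − T_c,in)
ṁ_c = 81821 / [2.53 × (1.87 − -19.8)] = 1492.4 kg/h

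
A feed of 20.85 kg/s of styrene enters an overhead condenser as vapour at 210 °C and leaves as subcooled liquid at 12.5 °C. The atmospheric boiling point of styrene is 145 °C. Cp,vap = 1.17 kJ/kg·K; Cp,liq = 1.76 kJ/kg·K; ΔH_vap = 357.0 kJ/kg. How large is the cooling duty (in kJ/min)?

vapour 210→145 °C: -76.05 kJ/kg
condensation at 145 °C: -357 kJ/kg
liquid 145→12.5 °C: -233.2 kJ/kg
Δh = -76.05 + -357 + -233.2 = -666.25 kJ/kg
Q = ṁ·Δh = 20.85 kg/s × -666.25 kJ/kg = -13891 kJ/s
|Q| = 13891 kW = 833480 kJ/min

Q_c = 833000 kJ/min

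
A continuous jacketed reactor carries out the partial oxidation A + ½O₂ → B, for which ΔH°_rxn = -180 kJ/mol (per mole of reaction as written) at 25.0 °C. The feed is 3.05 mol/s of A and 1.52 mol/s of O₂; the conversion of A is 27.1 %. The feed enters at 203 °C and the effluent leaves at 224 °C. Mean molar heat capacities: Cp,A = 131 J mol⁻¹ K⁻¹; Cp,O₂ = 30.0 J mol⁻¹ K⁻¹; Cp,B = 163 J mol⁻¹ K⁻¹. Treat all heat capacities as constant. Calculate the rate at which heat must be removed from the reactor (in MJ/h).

Q_out = 492 MJ/h

Extent of reaction ξ = 0.271 × 3.05 = 0.82655 mol/s
Reaction term: ξ·ΔH°_rxn = 0.82655 × -180 = -148.78 kJ/s
Sensible, feed 203→25 °C: -79.237 kJ/s
Outlet flows (mol/s): A 2.2234, O₂ 1.1067, B 0.82655
Sensible, products 25→224 °C: 91.381 kJ/s
Q = ΔH = -136.63 kJ/s = -136.63 kW
Heat removed = 491.88 MJ/h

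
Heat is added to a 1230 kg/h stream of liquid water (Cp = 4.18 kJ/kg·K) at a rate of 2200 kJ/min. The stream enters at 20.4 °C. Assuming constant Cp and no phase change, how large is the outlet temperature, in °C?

Q = 2200 kJ/min = 132000 kJ/h
ΔT = Q/(ṁ·Cp) = 132000/(1230×4.18) = 25.674 K
T_out = 20.4 + 25.674 = 46.074 °C

T_out = 46.1 °C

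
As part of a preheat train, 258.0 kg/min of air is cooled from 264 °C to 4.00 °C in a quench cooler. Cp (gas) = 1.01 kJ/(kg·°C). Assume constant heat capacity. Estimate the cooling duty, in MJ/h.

Q_c = 4070 MJ/h

Q = ṁ·Cp·ΔT = 258.0 × 1.01 × (4.00 − 264) = -67751 kJ/min
Converting: 67751 / 60 s = 1129.2 kW
Cooling duty = 4065 MJ/h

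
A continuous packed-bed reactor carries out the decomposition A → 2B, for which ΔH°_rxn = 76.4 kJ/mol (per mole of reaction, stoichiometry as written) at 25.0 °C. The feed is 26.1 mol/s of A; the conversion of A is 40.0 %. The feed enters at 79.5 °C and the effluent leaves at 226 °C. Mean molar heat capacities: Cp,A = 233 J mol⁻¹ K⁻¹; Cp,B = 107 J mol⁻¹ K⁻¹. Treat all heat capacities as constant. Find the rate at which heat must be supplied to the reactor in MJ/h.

Extent of reaction ξ = 0.400 × 26.1 = 10.44 mol/s
Reaction term: ξ·ΔH°_rxn = 10.44 × 76.4 = 797.62 kJ/s
Sensible, feed 79.5→25 °C: -331.43 kJ/s
Outlet flows (mol/s): A 15.66, B 20.88
Sensible, products 25→226 °C: 1182.5 kJ/s
Q = ΔH = 1648.7 kJ/s = 1648.7 kW
Heat supplied = 5935.2 MJ/h

Q_in = 5940 MJ/h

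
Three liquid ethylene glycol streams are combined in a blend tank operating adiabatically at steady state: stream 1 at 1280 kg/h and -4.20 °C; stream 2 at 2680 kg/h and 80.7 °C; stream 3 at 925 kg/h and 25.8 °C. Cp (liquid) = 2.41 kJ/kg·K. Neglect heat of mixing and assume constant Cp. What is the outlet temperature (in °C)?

T_out = 48.1 °C

No heat crosses the boundary, so H_out = H_in.
Σ ṁᵢCp,ᵢTᵢ = 1280×2.41×-4.20 + 2680×2.41×80.7 + 925×2.41×25.8 = 565780
Σ ṁᵢCp,ᵢ = 1280×2.41 + 2680×2.41 + 925×2.41 = 11773
T_out = 565780 / 11773 = 48.058 °C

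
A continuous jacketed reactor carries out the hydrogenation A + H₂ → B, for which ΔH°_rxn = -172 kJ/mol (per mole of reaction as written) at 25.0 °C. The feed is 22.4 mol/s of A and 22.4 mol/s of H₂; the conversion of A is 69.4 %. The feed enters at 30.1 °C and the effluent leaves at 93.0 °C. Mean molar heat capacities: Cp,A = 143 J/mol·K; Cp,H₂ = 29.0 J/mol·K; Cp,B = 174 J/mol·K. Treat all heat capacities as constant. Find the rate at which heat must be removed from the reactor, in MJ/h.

Extent of reaction ξ = 0.694 × 22.4 = 15.546 mol/s
Reaction term: ξ·ΔH°_rxn = 15.546 × -172 = -2673.8 kJ/s
Sensible, feed 30.1→25 °C: -19.649 kJ/s
Outlet flows (mol/s): A 6.8544, H₂ 6.8544, B 15.546
Sensible, products 25→93.0 °C: 264.1 kJ/s
Q = ΔH = -2429.4 kJ/s = -2429.4 kW
Heat removed = 8745.8 MJ/h

Q_out = 8750 MJ/h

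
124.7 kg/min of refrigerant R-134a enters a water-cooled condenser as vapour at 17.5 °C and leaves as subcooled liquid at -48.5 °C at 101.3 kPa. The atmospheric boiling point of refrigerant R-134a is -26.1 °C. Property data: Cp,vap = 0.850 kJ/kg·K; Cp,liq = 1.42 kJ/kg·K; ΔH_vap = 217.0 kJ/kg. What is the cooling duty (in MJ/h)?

vapour 17.5→-26.1 °C: -37.06 kJ/kg
condensation at -26.1 °C: -217 kJ/kg
liquid -26.1→-48.5 °C: -31.808 kJ/kg
Δh = -37.06 + -217 + -31.808 = -285.87 kJ/kg
Q = ṁ·Δh = 124.7 kg/min × -285.87 kJ/kg = -35648 kJ/min
|Q| = 594.13 kW = 2138.9 MJ/h

Q_c = 2140 MJ/h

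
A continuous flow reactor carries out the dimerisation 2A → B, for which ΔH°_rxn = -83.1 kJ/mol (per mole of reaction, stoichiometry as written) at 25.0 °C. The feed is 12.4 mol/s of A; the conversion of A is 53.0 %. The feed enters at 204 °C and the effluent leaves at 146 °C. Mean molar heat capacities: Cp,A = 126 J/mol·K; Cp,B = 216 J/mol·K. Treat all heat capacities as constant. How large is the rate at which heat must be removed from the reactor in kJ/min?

Extent of reaction ξ = 0.530 × 12.4 / 2 = 3.286 mol/s
Reaction term: ξ·ΔH°_rxn = 3.286 × -83.1 = -273.07 kJ/s
Sensible, feed 204→25 °C: -279.67 kJ/s
Outlet flows (mol/s): A 5.828, B 3.286
Sensible, products 25→146 °C: 174.74 kJ/s
Q = ΔH = -378 kJ/s = -378 kW
Heat removed = 22680 kJ/min

Q_out = 22700 kJ/min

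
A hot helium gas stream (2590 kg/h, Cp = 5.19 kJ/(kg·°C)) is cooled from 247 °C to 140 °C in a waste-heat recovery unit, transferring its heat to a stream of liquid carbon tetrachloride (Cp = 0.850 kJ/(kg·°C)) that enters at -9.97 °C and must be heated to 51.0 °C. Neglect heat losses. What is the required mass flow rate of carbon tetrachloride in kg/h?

ṁ_c = 27800 kg/h

Heat released by hot stream: Q = 2590 × 5.19 × (247 − 140) = 1.4383e+06 kJ/h
Energy balance on cold side (adiabatic exchanger): Q = ṁ_c·Cp_c·(T_c,out − T_c,in)
ṁ_c = 1.4383e+06 / [0.850 × (51.0 − -9.97)] = 27753 kg/h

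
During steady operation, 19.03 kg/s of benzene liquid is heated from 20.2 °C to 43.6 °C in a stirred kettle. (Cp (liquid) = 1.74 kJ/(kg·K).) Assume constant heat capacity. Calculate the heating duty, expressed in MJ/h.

Q = 2790 MJ/h

Q = ṁ·Cp·ΔT = 19.03 × 1.74 × (43.6 − 20.2) = 774.83 kJ/s
Heating duty = 2789.4 MJ/h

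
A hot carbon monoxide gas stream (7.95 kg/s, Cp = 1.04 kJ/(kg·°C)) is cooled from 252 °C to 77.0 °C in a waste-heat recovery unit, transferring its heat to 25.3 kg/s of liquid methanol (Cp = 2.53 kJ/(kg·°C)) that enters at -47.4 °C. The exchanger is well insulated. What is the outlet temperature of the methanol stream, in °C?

T_c,out = -24.8 °C

Heat released by hot stream: Q = 7.95 × 1.04 × (252 − 77.0) = 1446.9 kJ/s
Energy balance on cold side (adiabatic exchanger): Q = ṁ_c·Cp_c·(T_c,out − T_c,in)
T_c,out = -47.4 + 1446.9/(25.3 × 2.53) = -24.795 °C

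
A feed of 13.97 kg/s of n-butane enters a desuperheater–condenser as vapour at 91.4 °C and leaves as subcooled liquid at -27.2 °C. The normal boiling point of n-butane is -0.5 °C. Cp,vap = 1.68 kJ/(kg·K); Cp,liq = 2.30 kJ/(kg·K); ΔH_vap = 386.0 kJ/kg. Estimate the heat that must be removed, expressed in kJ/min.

Q_c = 504000 kJ/min

vapour 91.4→-0.5 °C: -154.39 kJ/kg
condensation at -0.5 °C: -386 kJ/kg
liquid -0.5→-27.2 °C: -61.41 kJ/kg
Δh = -154.39 + -386 + -61.41 = -601.8 kJ/kg
Q = ṁ·Δh = 13.97 kg/s × -601.8 kJ/kg = -8407.2 kJ/s
|Q| = 8407.2 kW = 504430 kJ/min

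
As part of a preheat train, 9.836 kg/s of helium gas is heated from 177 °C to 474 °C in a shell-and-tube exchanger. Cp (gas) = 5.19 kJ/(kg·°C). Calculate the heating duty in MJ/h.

Q = 54600 MJ/h

Q = ṁ·Cp·ΔT = 9.836 × 5.19 × (474 − 177) = 15162 kJ/s
Heating duty = 54581 MJ/h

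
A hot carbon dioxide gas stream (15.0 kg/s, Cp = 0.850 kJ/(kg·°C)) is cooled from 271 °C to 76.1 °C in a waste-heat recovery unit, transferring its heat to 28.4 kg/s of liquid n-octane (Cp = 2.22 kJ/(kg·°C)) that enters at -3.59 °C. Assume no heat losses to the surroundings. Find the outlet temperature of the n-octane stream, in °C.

Heat released by hot stream: Q = 15.0 × 0.850 × (271 − 76.1) = 2485 kJ/s
Energy balance on cold side (adiabatic exchanger): Q = ṁ_c·Cp_c·(T_c,out − T_c,in)
T_c,out = -3.59 + 2485/(28.4 × 2.22) = 35.824 °C

T_c,out = 35.8 °C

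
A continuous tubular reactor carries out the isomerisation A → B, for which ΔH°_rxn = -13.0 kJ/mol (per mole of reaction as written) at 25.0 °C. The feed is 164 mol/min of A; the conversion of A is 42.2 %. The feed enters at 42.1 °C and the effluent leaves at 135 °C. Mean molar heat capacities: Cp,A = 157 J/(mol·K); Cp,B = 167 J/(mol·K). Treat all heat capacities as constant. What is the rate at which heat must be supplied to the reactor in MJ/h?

Q_in = 94.1 MJ/h

Extent of reaction ξ = 0.422 × 164 = 69.208 mol/min
Reaction term: ξ·ΔH°_rxn = 69.208 × -13.0 = -899.7 kJ/min
Sensible, feed 42.1→25 °C: -440.29 kJ/min
Outlet flows (mol/min): A 94.792, B 69.208
Sensible, products 25→135 °C: 2908.4 kJ/min
Q = ΔH = 1568.4 kJ/min = 26.14 kW
Heat supplied = 94.105 MJ/h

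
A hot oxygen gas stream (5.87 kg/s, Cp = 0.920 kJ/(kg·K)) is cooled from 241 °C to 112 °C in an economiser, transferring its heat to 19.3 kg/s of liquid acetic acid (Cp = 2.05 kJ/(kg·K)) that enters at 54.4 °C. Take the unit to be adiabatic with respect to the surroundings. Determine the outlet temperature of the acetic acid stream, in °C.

T_c,out = 72.0 °C

Heat released by hot stream: Q = 5.87 × 0.920 × (241 − 112) = 696.65 kJ/s
Energy balance on cold side (adiabatic exchanger): Q = ṁ_c·Cp_c·(T_c,out − T_c,in)
T_c,out = 54.4 + 696.65/(19.3 × 2.05) = 72.008 °C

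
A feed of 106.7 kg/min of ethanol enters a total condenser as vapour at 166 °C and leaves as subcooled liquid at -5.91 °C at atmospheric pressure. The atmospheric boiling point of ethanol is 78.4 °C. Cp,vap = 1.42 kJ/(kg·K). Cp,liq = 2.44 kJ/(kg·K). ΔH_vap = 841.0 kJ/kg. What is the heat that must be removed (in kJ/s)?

Q_c = 2080 kJ/s

vapour 166→78.4 °C: -124.39 kJ/kg
condensation at 78.4 °C: -841 kJ/kg
liquid 78.4→-5.91 °C: -205.72 kJ/kg
Δh = -124.39 + -841 + -205.72 = -1171.1 kJ/kg
Q = ṁ·Δh = 106.7 kg/min × -1171.1 kJ/kg = -124960 kJ/min
|Q| = 2082.6 kW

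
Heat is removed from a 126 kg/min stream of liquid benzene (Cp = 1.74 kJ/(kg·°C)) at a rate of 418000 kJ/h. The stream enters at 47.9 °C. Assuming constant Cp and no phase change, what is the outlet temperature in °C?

Q = 418000 kJ/h = 6966.7 kJ/min
ΔT = Q/(ṁ·Cp) = 6966.7/(126×1.74) = 31.776 K
T_out = 47.9 − 31.776 = 16.124 °C

T_out = 16.1 °C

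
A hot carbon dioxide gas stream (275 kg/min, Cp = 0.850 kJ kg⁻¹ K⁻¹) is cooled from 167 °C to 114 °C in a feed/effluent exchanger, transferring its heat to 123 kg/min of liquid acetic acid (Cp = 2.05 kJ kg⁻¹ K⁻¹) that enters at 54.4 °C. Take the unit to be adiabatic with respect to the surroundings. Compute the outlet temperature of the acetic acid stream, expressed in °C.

T_c,out = 104 °C

Heat released by hot stream: Q = 275 × 0.850 × (167 − 114) = 12389 kJ/min
Energy balance on cold side (adiabatic exchanger): Q = ṁ_c·Cp_c·(T_c,out − T_c,in)
T_c,out = 54.4 + 12389/(123 × 2.05) = 103.53 °C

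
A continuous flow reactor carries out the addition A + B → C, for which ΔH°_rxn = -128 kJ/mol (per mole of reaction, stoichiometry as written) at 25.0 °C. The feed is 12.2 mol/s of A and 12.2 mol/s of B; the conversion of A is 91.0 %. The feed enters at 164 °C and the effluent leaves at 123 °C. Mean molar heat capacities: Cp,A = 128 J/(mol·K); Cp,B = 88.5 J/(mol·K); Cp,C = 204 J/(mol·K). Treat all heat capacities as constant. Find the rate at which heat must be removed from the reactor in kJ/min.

Q_out = 92600 kJ/min

Extent of reaction ξ = 0.910 × 12.2 = 11.102 mol/s
Reaction term: ξ·ΔH°_rxn = 11.102 × -128 = -1421.1 kJ/s
Sensible, feed 164→25 °C: -367.14 kJ/s
Outlet flows (mol/s): A 1.098, B 1.098, C 11.102
Sensible, products 25→123 °C: 245.25 kJ/s
Q = ΔH = -1542.9 kJ/s = -1542.9 kW
Heat removed = 92577 kJ/min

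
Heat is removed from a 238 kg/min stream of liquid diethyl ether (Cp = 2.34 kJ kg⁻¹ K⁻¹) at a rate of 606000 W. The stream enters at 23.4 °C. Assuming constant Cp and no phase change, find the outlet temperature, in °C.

T_out = -41.9 °C

Q = 606000 W = 36360 kJ/min
ΔT = Q/(ṁ·Cp) = 36360/(238×2.34) = 65.288 K
T_out = 23.4 − 65.288 = -41.888 °C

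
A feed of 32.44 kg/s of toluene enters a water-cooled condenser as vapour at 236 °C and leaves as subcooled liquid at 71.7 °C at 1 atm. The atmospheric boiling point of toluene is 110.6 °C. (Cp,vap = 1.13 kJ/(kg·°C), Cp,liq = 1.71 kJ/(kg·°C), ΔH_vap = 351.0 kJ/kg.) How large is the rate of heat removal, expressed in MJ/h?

vapour 236→110.6 °C: -141.7 kJ/kg
condensation at 110.6 °C: -351 kJ/kg
liquid 110.6→71.7 °C: -66.519 kJ/kg
Δh = -141.7 + -351 + -66.519 = -559.22 kJ/kg
Q = ṁ·Δh = 32.44 kg/s × -559.22 kJ/kg = -18141 kJ/s
|Q| = 18141 kW = 65308 MJ/h

Q_c = 65300 MJ/h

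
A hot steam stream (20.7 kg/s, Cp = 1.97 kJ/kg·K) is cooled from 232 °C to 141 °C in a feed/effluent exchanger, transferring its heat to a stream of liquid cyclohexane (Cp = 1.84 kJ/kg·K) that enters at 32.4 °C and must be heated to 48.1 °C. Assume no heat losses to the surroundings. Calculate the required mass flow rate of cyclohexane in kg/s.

Heat released by hot stream: Q = 20.7 × 1.97 × (232 − 141) = 3710.9 kJ/s
Energy balance on cold side (adiabatic exchanger): Q = ṁ_c·Cp_c·(T_c,out − T_c,in)
ṁ_c = 3710.9 / [1.84 × (48.1 − 32.4)] = 128.46 kg/s

ṁ_c = 128 kg/s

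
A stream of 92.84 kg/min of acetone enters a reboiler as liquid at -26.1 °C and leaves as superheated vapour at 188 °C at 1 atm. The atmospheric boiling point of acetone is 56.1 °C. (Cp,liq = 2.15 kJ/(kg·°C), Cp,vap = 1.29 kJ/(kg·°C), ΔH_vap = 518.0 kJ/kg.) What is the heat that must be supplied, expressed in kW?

Q = 1340 kW

liquid -26.1→56.1 °C: 176.73 kJ/kg
vaporisation at 56.1 °C: 518 kJ/kg
vapour 56.1→188 °C: 170.15 kJ/kg
Δh = 176.73 + 518 + 170.15 = 864.88 kJ/kg
Q = ṁ·Δh = 92.84 kg/min × 864.88 kJ/kg = 80296 kJ/min
|Q| = 1338.3 kW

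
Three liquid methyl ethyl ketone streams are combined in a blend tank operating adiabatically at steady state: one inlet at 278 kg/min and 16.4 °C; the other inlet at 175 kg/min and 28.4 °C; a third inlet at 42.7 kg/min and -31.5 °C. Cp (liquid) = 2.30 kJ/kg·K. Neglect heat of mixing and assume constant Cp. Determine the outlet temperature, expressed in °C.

T_out = 16.5 °C

Energy balance with Q = 0: Σ ṁᵢCp,ᵢ(T_out − Tᵢ) = 0
Σ ṁᵢCp,ᵢTᵢ = 278×2.30×16.4 + 175×2.30×28.4 + 42.7×2.30×-31.5 = 18824
Σ ṁᵢCp,ᵢ = 278×2.30 + 175×2.30 + 42.7×2.30 = 1140.1
T_out = 18824 / 1140.1 = 16.51 °C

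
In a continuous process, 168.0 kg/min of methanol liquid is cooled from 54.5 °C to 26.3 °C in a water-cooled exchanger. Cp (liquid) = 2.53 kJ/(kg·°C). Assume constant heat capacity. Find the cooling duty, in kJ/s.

Q_c = 200 kJ/s

Q = ṁ·Cp·ΔT = 168.0 × 2.53 × (26.3 − 54.5) = -11986 kJ/min
Converting: 11986 / 60 s = 199.77 kW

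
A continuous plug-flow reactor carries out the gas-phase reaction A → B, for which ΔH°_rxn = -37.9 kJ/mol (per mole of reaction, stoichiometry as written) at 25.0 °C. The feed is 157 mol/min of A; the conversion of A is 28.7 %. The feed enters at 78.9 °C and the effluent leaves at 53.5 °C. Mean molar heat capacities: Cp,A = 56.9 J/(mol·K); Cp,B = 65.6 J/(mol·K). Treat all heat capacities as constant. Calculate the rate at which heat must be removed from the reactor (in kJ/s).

Q_out = 32.1 kJ/s

Extent of reaction ξ = 0.287 × 157 = 45.059 mol/min
Reaction term: ξ·ΔH°_rxn = 45.059 × -37.9 = -1707.7 kJ/min
Sensible, feed 78.9→25 °C: -481.5 kJ/min
Outlet flows (mol/min): A 111.94, B 45.059
Sensible, products 25→53.5 °C: 265.77 kJ/min
Q = ΔH = -1923.5 kJ/min = -32.058 kW
Heat removed = 32.058 kJ/s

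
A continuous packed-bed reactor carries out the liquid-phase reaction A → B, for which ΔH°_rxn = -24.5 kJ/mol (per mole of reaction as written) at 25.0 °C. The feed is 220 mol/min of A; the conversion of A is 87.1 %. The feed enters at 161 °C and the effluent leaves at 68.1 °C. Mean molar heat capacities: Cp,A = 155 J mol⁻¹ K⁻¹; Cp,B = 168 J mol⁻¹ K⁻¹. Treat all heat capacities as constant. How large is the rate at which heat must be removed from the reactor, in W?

Extent of reaction ξ = 0.871 × 220 = 191.62 mol/min
Reaction term: ξ·ΔH°_rxn = 191.62 × -24.5 = -4694.7 kJ/min
Sensible, feed 161→25 °C: -4637.6 kJ/min
Outlet flows (mol/min): A 28.38, B 191.62
Sensible, products 25→68.1 °C: 1577.1 kJ/min
Q = ΔH = -7755.2 kJ/min = -129.25 kW
Heat removed = 129250 W

Q_out = 129000 W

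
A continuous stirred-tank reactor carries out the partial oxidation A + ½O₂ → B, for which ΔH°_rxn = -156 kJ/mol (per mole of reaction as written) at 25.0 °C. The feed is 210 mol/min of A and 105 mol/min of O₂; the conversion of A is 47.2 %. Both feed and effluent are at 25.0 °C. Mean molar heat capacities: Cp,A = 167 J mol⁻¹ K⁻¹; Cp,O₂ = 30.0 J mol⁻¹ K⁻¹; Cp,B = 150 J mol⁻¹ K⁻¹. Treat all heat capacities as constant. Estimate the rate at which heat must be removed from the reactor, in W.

Extent of reaction ξ = 0.472 × 210 = 99.12 mol/min
Reaction term: ξ·ΔH°_rxn = 99.12 × -156 = -15463 kJ/min
Q = ΔH = -15463 kJ/min = -257.71 kW
Heat removed = 257710 W

Q_out = 258000 W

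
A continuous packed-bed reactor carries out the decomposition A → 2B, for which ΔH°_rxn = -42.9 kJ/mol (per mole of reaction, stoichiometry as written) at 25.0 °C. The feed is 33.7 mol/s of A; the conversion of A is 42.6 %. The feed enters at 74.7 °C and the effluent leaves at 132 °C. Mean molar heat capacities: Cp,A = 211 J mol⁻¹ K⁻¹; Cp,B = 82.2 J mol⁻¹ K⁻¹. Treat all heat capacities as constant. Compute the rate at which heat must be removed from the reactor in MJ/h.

Q_out = 1010 MJ/h

Extent of reaction ξ = 0.426 × 33.7 = 14.356 mol/s
Reaction term: ξ·ΔH°_rxn = 14.356 × -42.9 = -615.88 kJ/s
Sensible, feed 74.7→25 °C: -353.4 kJ/s
Outlet flows (mol/s): A 19.344, B 28.712
Sensible, products 25→132 °C: 689.26 kJ/s
Q = ΔH = -280.02 kJ/s = -280.02 kW
Heat removed = 1008.1 MJ/h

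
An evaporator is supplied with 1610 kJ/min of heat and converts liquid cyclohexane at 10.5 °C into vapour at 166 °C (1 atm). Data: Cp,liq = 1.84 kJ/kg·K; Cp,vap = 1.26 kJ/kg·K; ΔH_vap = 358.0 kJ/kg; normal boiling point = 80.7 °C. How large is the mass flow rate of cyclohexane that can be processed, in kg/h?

Δh = 1.84×(80.7−10.5) + 358.0 + 1.26×(166−80.7) = 594.65 kJ/kg
Q = 1610 kJ/min = 26.833 kJ/s = 96600 kJ/h
ṁ = Q/Δh = 96600 / 594.65 = 162.45 kg/h

ṁ = 162 kg/h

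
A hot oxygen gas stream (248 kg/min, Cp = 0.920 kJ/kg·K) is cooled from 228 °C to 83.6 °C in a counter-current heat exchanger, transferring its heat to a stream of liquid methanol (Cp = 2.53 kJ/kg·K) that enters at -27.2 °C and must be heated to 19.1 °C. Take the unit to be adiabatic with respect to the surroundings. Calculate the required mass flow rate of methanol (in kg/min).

Heat released by hot stream: Q = 248 × 0.920 × (228 − 83.6) = 32946 kJ/min
Energy balance on cold side (adiabatic exchanger): Q = ṁ_c·Cp_c·(T_c,out − T_c,in)
ṁ_c = 32946 / [2.53 × (19.1 − -27.2)] = 281.26 kg/min

ṁ_c = 281 kg/min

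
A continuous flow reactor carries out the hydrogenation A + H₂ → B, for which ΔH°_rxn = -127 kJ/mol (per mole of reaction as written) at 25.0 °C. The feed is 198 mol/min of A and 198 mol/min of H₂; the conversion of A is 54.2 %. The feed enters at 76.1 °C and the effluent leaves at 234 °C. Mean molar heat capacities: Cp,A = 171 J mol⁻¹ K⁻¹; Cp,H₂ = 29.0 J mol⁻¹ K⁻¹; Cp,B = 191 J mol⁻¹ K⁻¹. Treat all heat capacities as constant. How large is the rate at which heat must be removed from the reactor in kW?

Extent of reaction ξ = 0.542 × 198 = 107.32 mol/min
Reaction term: ξ·ΔH°_rxn = 107.32 × -127 = -13629 kJ/min
Sensible, feed 76.1→25 °C: -2023.6 kJ/min
Outlet flows (mol/min): A 90.684, H₂ 90.684, B 107.32
Sensible, products 25→234 °C: 8074.5 kJ/min
Q = ΔH = -7578.2 kJ/min = -126.3 kW
Heat removed = 126.3 kW

Q_out = 126 kW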